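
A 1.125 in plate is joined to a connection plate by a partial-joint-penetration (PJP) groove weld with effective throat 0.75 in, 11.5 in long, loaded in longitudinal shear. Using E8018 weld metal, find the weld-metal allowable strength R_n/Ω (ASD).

R_n/Ω ≈ 207 kip

E80XX → F_EXX = 80 ksi.
Effective throat (given) t_e = 0.75 in.
A_we = 0.75 × 11.5 = 8.625 in².
F_nw = 0.6 F_EXX = 48 ksi.
R_n/Ω = (48 × 8.625) / 2.0 = 207 kip.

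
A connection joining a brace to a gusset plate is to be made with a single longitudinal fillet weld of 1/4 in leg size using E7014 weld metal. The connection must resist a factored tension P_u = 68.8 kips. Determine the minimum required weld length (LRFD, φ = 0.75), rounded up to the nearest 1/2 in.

E70XX → F_EXX = 70 ksi.
Throat t_e = 0.707 × 0.25 = 0.1767 in.
φr_n = 0.75 × 0.6 × 70 × 0.1767 = 5.568 kips/in.
L_req = P_u / φr_n = 68.8 / 5.568 = 12.36 in total.
Round up → use L = 12.5 in.

L = 12.5 in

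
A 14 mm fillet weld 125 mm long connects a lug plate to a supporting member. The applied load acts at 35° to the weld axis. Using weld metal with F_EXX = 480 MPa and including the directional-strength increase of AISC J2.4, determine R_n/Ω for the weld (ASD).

t_e = 0.707 × 14 = 9.898 mm; A_we = 9.898 × 125 = 1237 mm².
Directional factor: 1.0 + 0.5 sin^1.5(35°) = 1.217.
F_nw = 0.6 × 480 × 1.217 = 350.6 MPa.
R_n/Ω = (350.6 × 1237) / 2.0 × 10⁻³ = 216.9 kN.

R_n/Ω ≈ 217 kN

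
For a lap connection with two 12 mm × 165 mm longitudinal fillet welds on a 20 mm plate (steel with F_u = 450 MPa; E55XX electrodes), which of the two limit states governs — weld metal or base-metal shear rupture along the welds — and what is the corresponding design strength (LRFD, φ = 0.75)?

φR_n ≈ 693 kN (weld metal governs)

E55XX → F_EXX = 550 MPa.
t_e = 0.707 × 12 = 8.484 mm; L = 330 mm.
Weld metal: φR_n = 0.75 × 0.6 × 550 × 8.484 × 330 × 10⁻³ = 692.9 kN.
Base metal (shear rupture): φR_n = 0.75 × 0.6 × 450 × 20 × 330 × 10⁻³ = 1336 kN.
Governing: weld metal.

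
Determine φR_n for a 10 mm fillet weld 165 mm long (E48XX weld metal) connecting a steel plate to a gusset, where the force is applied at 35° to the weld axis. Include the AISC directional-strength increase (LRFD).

E48XX → F_EXX = 480 MPa.
t_e = 0.707 × 10 = 7.07 mm; A_we = 7.07 × 165 = 1167 mm².
Directional factor: 1.0 + 0.5 sin^1.5(35°) = 1.217.
F_nw = 0.6 × 480 × 1.217 = 350.6 MPa.
φR_n = 0.75 × 350.6 × 1167 × 10⁻³ = 306.7 kN.

φR_n ≈ 307 kN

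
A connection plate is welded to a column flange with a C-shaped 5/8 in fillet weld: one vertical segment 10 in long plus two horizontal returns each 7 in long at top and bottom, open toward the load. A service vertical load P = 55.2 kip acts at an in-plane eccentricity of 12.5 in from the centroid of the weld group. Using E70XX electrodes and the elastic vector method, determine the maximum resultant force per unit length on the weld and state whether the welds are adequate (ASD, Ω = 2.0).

E70XX → F_EXX = 70 ksi.
Total weld length L_w = 24 in. Treat welds as unit-width lines.
Centroid: x̄ = 2×7×3.5 / 24 = 2.042 in from the vertical weld.
Polar moment about centroid: J = I_x + I_y = [10³/12 + 2×7×5²] + [10×2.042² + 2(7³/12 + 7×1.458²)] = 562 in³.
Direct shear f_v = P/L_w = 55.2 / 24 = 2.3 kip/in (vertical).
Torsion M = P·e = 55.2 × 12.5 = 690 kip·in.
Critical point at (x, y) = (4.958, 5) from centroid. f_tx = M·y/J = 6.139 kip/in; f_ty = M·x/J = 6.088 kip/in.
Resultant f_max = √[f_tx² + (f_v + f_ty)²] = √[6.139² + (2.3 + 6.088)²] = 10.39 kip/in.
Capacity per unit length: r_n/Ω = (1/2.0) × 0.6 × 70 × (0.707 × 0.625) = 9.279 kip/in.
10.39 > 9.279 → NOT adequate.

f_max ≈ 10.4 kip/in; NOT adequate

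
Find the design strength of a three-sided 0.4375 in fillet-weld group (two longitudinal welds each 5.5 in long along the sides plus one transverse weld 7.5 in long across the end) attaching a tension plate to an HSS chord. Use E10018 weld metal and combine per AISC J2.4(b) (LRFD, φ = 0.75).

E100XX → F_EXX = 100 ksi.
t_e = 0.707 × 0.4375 = 0.3093 in.
R_nwl = 0.6 × 100 × 0.3093 × 11 = 204.1 kip (longitudinal, 2 welds).
R_nwt = 0.6 × 100 × 0.3093 × 7.5 = 139.2 kip (transverse, base value).
(i) R_nwl + R_nwt = 343.3 kip; (ii) 0.85 R_nwl + 1.5 R_nwt = 382.3 kip.
R_n = max = 382.3 kip [governs: (ii)]; φR_n = 286.7 kip.

φR_n ≈ 287 kip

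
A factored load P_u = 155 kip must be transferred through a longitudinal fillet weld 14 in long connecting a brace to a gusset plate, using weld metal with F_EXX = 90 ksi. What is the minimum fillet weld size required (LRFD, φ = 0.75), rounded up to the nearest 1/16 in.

w = 7/16 in

Total weld length L = 14 in.
Required throat t_e = P_u / (φ × 0.6 F_EXX × L) = 155 / (0.75 × 0.6 × 90 × 14) = 0.2734 in.
Required leg w = t_e / 0.707 = 0.3867 in → use 7/16 in.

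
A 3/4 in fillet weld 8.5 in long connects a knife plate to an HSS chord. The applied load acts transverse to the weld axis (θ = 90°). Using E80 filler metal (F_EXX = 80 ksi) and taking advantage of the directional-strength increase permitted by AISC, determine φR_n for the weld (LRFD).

φR_n ≈ 243 kip

t_e = 0.707 × 0.75 = 0.5302 in; A_we = 0.5302 × 8.5 = 4.507 in².
Directional factor: 1.0 + 0.5 sin^1.5(90°) = 1.5.
F_nw = 0.6 × 80 × 1.5 = 72 ksi.
φR_n = 0.75 × 72 × 4.507 = 243.4 kip.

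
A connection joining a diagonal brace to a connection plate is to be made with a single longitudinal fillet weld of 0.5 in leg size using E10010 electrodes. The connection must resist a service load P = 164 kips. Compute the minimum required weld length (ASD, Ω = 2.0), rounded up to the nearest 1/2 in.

E100XX → F_EXX = 100 ksi.
Throat t_e = 0.707 × 0.5 = 0.3535 in.
r_n/Ω = (0.6 × 100 × 0.3535) / 2.0 = 10.6 kip/in.
L_req = P / (r_n/Ω) = 164 / 10.6 = 15.46 in total.
Round up → use L = 15.5 in.

L = 15.5 in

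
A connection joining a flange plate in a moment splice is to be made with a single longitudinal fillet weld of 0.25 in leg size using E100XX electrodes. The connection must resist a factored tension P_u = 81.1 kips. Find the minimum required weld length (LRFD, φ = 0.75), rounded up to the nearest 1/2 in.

E100XX → F_EXX = 100 ksi.
Throat t_e = 0.707 × 0.25 = 0.1767 in.
φr_n = 0.75 × 0.6 × 100 × 0.1767 = 7.954 kips/in.
L_req = P_u / φr_n = 81.1 / 7.954 = 10.2 in total.
Round up → use L = 10.5 in.

L = 10.5 in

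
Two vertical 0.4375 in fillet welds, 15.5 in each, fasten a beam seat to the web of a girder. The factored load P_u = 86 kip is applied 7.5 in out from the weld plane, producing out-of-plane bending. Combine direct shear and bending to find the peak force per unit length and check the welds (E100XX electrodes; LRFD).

f_max ≈ 8.52 kip/in; adequate

E100XX → F_EXX = 100 ksi.
L_w = 2 × 15.5 = 31 in; section modulus (unit throat) S = 2 × L²/6 = 80.08 in².
Direct shear f_v = P/L_w = 86/31 = 2.774 kip/in.
Moment M = P × e = 86 × 7.5 = 645 kip·in; bending f_b = M/S = 8.054 kip/in.
f_max = √(f_v² + f_b²) = √(2.774² + 8.054²) = 8.519 kip/in.
φr_n = 0.75 × 0.6 × 100 × (0.707 × 0.4375) = 13.92 kip/in → adequate.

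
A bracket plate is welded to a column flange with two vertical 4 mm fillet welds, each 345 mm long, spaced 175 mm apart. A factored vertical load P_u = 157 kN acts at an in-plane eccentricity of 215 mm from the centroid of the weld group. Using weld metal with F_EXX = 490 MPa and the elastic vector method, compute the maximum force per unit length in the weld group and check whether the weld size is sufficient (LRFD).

Total weld length L_w = 690 mm. Treat welds as unit-width lines.
Polar moment about centroid: J = 2[d³/12 + d(b/2)²] = 2[345³/12 + 345×87.5²] = 12130000 mm³.
Direct shear f_v = P/L_w = 157×10³ / 690 = 227.5 N/mm (vertical).
Torsion M = P·e = 157×10³ × 215 = 33755000 N·mm.
Critical point at (x, y) = (87.5, 172.5) from centroid. f_tx = M·y/J = 480.2 N/mm; f_ty = M·x/J = 243.6 N/mm.
Resultant f_max = √[f_tx² + (f_v + f_ty)²] = √[480.2² + (227.5 + 243.6)²] = 672.7 N/mm.
Capacity per unit length: φr_n = 0.75 × 0.6 × 490 × (0.707 × 4) = 623.6 N/mm.
672.7 > 623.6 → NOT adequate.

f_max ≈ 673 N/mm; NOT adequate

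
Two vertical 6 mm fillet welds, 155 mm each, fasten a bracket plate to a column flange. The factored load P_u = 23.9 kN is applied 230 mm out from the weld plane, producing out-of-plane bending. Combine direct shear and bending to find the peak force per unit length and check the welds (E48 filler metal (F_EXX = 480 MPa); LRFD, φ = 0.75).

f_max ≈ 691 N/mm; adequate

L_w = 2 × 155 = 310 mm; section modulus (unit throat) S = 2 × L²/6 = 8008 mm².
Direct shear f_v = P/L_w = 23.9×10³/310 = 77.1 N/mm.
Moment M = P × e = 23.9×10³ × 230 = 5497000 N·mm; bending f_b = M/S = 686.4 N/mm.
f_max = √(f_v² + f_b²) = √(77.1² + 686.4²) = 690.7 N/mm.
φr_n = 0.75 × 0.6 × 480 × (0.707 × 6) = 916.3 N/mm → adequate.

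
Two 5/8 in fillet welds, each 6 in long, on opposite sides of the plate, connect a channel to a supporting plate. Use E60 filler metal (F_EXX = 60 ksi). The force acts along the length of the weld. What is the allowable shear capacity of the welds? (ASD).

R_n/Ω ≈ 95.4 kip

Effective throat t_e = 0.707 × 0.625 = 0.4419 in.
Total length L = 12 in; A_we = 0.4419 × 12 = 5.302 in².
F_nw = 0.6 F_EXX = 0.6 × 60 = 36 ksi.
R_n = 36 × 5.302 = 190.9 kip; R_n/Ω = 190.9/2.0 = 95.44 kip.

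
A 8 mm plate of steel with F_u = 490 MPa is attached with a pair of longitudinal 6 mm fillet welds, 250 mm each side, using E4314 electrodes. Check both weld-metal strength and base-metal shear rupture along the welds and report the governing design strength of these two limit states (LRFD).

E43XX → F_EXX = 430 MPa.
t_e = 0.707 × 6 = 4.242 mm; L = 500 mm.
Weld metal: φR_n = 0.75 × 0.6 × 430 × 4.242 × 500 × 10⁻³ = 410.4 kN.
Base metal (shear rupture): φR_n = 0.75 × 0.6 × 490 × 8 × 500 × 10⁻³ = 882 kN.
Governing: weld metal.

φR_n ≈ 410 kN (weld metal governs)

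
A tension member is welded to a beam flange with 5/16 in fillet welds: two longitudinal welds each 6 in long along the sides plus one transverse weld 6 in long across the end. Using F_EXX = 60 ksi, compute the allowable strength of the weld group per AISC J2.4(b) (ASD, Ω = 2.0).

R_n/Ω ≈ 76.4 kips

t_e = 0.707 × 0.3125 = 0.2209 in.
R_nwl = 0.6 × 60 × 0.2209 × 12 = 95.44 kips (longitudinal, 2 welds).
R_nwt = 0.6 × 60 × 0.2209 × 6 = 47.72 kips (transverse, base value).
(i) R_nwl + R_nwt = 143.2 kips; (ii) 0.85 R_nwl + 1.5 R_nwt = 152.7 kips.
R_n = max = 152.7 kips [governs: (ii)]; R_n/Ω = 76.36 kips.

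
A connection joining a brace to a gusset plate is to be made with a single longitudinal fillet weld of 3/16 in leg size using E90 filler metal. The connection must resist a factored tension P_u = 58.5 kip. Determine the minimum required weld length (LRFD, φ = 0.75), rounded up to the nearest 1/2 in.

L = 11 in

E90XX → F_EXX = 90 ksi.
Throat t_e = 0.707 × 0.1875 = 0.1326 in.
φr_n = 0.75 × 0.6 × 90 × 0.1326 = 5.369 kip/in.
L_req = P_u / φr_n = 58.5 / 5.369 = 10.9 in total.
Round up → use L = 11 in.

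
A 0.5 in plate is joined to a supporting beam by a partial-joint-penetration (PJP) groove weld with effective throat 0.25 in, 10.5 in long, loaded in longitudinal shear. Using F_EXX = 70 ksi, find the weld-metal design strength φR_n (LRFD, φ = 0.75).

φR_n ≈ 82.7 kip

Effective throat (given) t_e = 0.25 in.
A_we = 0.25 × 10.5 = 2.625 in².
F_nw = 0.6 F_EXX = 42 ksi.
φR_n = 0.75 × 42 × 2.625 = 82.69 kip.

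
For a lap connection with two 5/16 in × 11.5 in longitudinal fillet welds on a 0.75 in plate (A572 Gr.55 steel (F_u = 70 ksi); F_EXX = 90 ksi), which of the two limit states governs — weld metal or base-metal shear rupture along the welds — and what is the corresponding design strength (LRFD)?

φR_n ≈ 206 kip (weld metal governs)

t_e = 0.707 × 0.3125 = 0.2209 in; L = 23 in.
Weld metal: φR_n = 0.75 × 0.6 × 90 × 0.2209 × 23 = 205.8 kip.
Base metal (shear rupture): φR_n = 0.75 × 0.6 × 70 × 0.75 × 23 = 543.4 kip.
Governing: weld metal.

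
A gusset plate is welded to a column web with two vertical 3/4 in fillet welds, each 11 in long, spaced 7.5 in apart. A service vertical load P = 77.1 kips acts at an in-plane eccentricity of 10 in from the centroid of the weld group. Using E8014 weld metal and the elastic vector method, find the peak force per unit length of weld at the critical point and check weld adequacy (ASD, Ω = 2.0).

E80XX → F_EXX = 80 ksi.
Total weld length L_w = 22 in. Treat welds as unit-width lines.
Polar moment about centroid: J = 2[d³/12 + d(b/2)²] = 2[11³/12 + 11×3.75²] = 531.2 in³.
Direct shear f_v = P/L_w = 77.1 / 22 = 3.505 kip/in (vertical).
Torsion M = P·e = 77.1 × 10 = 771 kip·in.
Critical point at (x, y) = (3.75, 5.5) from centroid. f_tx = M·y/J = 7.983 kip/in; f_ty = M·x/J = 5.443 kip/in.
Resultant f_max = √[f_tx² + (f_v + f_ty)²] = √[7.983² + (3.505 + 5.443)²] = 11.99 kip/in.
Capacity per unit length: r_n/Ω = (1/2.0) × 0.6 × 80 × (0.707 × 0.75) = 12.73 kip/in.
11.99 ≤ 12.73 → adequate.

f_max ≈ 12 kip/in; adequate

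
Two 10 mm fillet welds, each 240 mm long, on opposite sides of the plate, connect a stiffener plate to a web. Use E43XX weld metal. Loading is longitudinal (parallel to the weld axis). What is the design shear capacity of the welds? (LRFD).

φR_n ≈ 657 kN

E43XX → F_EXX = 430 MPa.
Effective throat t_e = 0.707 × 10 = 7.07 mm.
Total length L = 480 mm; A_we = 7.07 × 480 = 3394 mm².
F_nw = 0.6 F_EXX = 0.6 × 430 = 258 MPa.
φR_n = 0.75 × 258 × 3394 × 10⁻³ = 656.7 kN.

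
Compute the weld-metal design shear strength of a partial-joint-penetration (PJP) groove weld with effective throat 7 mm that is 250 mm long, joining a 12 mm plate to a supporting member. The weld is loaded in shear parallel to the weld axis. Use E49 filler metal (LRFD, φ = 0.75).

E49XX → F_EXX = 490 MPa.
Effective throat (given) t_e = 7 mm.
A_we = 7 × 250 = 1750 mm².
F_nw = 0.6 F_EXX = 294 MPa.
φR_n = 0.75 × 294 × 1750 × 10⁻³ = 385.9 kN.

φR_n ≈ 386 kN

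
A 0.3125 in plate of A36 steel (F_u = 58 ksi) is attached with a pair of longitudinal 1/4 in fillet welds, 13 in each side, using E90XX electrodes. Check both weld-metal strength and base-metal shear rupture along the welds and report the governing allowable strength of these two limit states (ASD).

E90XX → F_EXX = 90 ksi.
t_e = 0.707 × 0.25 = 0.1767 in; L = 26 in.
Weld metal: R_n/Ω = (1/2.0) × 0.6 × 90 × 0.1767 × 26 = 124.1 kip.
Base metal (shear rupture): R_n/Ω = (1/2.0) × 0.6 × 58 × 0.3125 × 26 = 141.4 kip.
Governing: weld metal.

R_n/Ω ≈ 124 kip (weld metal governs)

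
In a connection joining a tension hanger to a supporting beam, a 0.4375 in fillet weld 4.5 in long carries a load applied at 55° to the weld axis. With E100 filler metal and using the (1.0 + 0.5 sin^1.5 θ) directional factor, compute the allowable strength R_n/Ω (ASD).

E100XX → F_EXX = 100 ksi.
t_e = 0.707 × 0.4375 = 0.3093 in; A_we = 0.3093 × 4.5 = 1.392 in².
Directional factor: 1.0 + 0.5 sin^1.5(55°) = 1.371.
F_nw = 0.6 × 100 × 1.371 = 82.24 ksi.
R_n/Ω = (82.24 × 1.392) / 2.0 = 57.24 kip.

R_n/Ω ≈ 57.2 kip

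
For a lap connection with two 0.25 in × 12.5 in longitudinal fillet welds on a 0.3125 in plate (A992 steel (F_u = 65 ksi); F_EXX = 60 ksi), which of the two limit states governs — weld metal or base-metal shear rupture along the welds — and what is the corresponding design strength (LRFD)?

t_e = 0.707 × 0.25 = 0.1767 in; L = 25 in.
Weld metal: φR_n = 0.75 × 0.6 × 60 × 0.1767 × 25 = 119.3 kips.
Base metal (shear rupture): φR_n = 0.75 × 0.6 × 65 × 0.3125 × 25 = 228.5 kips.
Governing: weld metal.

φR_n ≈ 119 kips (weld metal governs)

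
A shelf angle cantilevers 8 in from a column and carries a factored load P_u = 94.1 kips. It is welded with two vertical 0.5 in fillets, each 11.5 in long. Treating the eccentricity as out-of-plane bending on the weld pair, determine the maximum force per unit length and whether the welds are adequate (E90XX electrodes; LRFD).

f_max ≈ 17.6 kip/in; NOT adequate

E90XX → F_EXX = 90 ksi.
L_w = 2 × 11.5 = 23 in; section modulus (unit throat) S = 2 × L²/6 = 44.08 in².
Direct shear f_v = P/L_w = 94.1/23 = 4.091 kip/in.
Moment M = P × e = 94.1 × 8 = 752.8 kip·in; bending f_b = M/S = 17.08 kip/in.
f_max = √(f_v² + f_b²) = √(4.091² + 17.08²) = 17.56 kip/in.
φr_n = 0.75 × 0.6 × 90 × (0.707 × 0.5) = 14.32 kip/in → NOT adequate.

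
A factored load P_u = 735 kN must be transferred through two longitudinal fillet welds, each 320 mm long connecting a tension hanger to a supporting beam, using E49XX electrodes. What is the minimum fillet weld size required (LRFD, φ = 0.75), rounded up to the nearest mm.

w = 8 mm

E49XX → F_EXX = 490 MPa.
Total weld length L = 640 mm.
Required throat t_e = P_u / (φ × 0.6 F_EXX × L) = 735 / (0.75 × 0.6 × 490 × 640 × 10⁻³) = 5.208 mm.
Required leg w = t_e / 0.707 = 7.367 mm → use 8 mm.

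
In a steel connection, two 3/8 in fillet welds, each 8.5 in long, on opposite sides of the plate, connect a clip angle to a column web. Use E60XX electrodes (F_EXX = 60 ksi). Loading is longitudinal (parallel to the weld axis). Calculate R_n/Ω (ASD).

Effective throat t_e = 0.707 × 0.375 = 0.2651 in.
Total length L = 17 in; A_we = 0.2651 × 17 = 4.507 in².
F_nw = 0.6 F_EXX = 0.6 × 60 = 36 ksi.
R_n = 36 × 4.507 = 162.3 kips; R_n/Ω = 162.3/2.0 = 81.13 kips.

R_n/Ω ≈ 81.1 kips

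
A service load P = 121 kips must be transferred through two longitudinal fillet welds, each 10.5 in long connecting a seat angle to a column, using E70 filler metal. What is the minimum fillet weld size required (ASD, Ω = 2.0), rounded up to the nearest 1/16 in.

E70XX → F_EXX = 70 ksi.
Total weld length L = 21 in.
Required throat t_e = P × Ω / (0.6 F_EXX × L) = 121 × 2.0 / (0.6 × 70 × 21) = 0.2744 in.
Required leg w = t_e / 0.707 = 0.3881 in → use 7/16 in.

w = 7/16 in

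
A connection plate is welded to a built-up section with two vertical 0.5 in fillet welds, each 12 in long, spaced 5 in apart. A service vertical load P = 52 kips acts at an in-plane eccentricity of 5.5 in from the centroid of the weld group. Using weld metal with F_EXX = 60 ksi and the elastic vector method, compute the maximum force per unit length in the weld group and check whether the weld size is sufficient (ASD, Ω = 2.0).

Total weld length L_w = 24 in. Treat welds as unit-width lines.
Polar moment about centroid: J = 2[d³/12 + d(b/2)²] = 2[12³/12 + 12×2.5²] = 438 in³.
Direct shear f_v = P/L_w = 52 / 24 = 2.167 kip/in (vertical).
Torsion M = P·e = 52 × 5.5 = 286 kip·in.
Critical point at (x, y) = (2.5, 6) from centroid. f_tx = M·y/J = 3.918 kip/in; f_ty = M·x/J = 1.632 kip/in.
Resultant f_max = √[f_tx² + (f_v + f_ty)²] = √[3.918² + (2.167 + 1.632)²] = 5.457 kip/in.
Capacity per unit length: r_n/Ω = (1/2.0) × 0.6 × 60 × (0.707 × 0.5) = 6.363 kip/in.
5.457 ≤ 6.363 → adequate.

f_max ≈ 5.46 kip/in; adequate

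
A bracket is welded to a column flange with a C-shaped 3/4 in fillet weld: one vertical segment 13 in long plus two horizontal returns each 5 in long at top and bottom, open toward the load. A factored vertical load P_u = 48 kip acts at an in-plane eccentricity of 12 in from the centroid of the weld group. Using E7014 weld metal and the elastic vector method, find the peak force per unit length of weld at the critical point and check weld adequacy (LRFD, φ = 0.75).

f_max ≈ 7.89 kip/in; adequate

E70XX → F_EXX = 70 ksi.
Total weld length L_w = 23 in. Treat welds as unit-width lines.
Centroid: x̄ = 2×5×2.5 / 23 = 1.087 in from the vertical weld.
Polar moment about centroid: J = I_x + I_y = [13³/12 + 2×5×6.5²] + [13×1.087² + 2(5³/12 + 5×1.413²)] = 661.7 in³.
Direct shear f_v = P/L_w = 48 / 23 = 2.087 kip/in (vertical).
Torsion M = P·e = 48 × 12 = 576 kip·in.
Critical point at (x, y) = (3.913, 6.5) from centroid. f_tx = M·y/J = 5.658 kip/in; f_ty = M·x/J = 3.406 kip/in.
Resultant f_max = √[f_tx² + (f_v + f_ty)²] = √[5.658² + (2.087 + 3.406)²] = 7.886 kip/in.
Capacity per unit length: φr_n = 0.75 × 0.6 × 70 × (0.707 × 0.75) = 16.7 kip/in.
7.886 ≤ 16.7 → adequate.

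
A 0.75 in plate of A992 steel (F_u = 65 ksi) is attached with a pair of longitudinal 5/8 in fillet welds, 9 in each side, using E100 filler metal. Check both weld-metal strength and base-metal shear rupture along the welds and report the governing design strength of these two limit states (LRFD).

E100XX → F_EXX = 100 ksi.
t_e = 0.707 × 0.625 = 0.4419 in; L = 18 in.
Weld metal: φR_n = 0.75 × 0.6 × 100 × 0.4419 × 18 = 357.9 kip.
Base metal (shear rupture): φR_n = 0.75 × 0.6 × 65 × 0.75 × 18 = 394.9 kip.
Governing: weld metal.

φR_n ≈ 358 kip (weld metal governs)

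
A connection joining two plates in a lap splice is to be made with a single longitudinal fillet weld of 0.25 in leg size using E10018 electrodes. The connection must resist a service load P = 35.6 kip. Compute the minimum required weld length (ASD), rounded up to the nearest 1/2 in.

L = 7 in

E100XX → F_EXX = 100 ksi.
Throat t_e = 0.707 × 0.25 = 0.1767 in.
r_n/Ω = (0.6 × 100 × 0.1767) / 2.0 = 5.302 kip/in.
L_req = P / (r_n/Ω) = 35.6 / 5.302 = 6.714 in total.
Round up → use L = 7 in.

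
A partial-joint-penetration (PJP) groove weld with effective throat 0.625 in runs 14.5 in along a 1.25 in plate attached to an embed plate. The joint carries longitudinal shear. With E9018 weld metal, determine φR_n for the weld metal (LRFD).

E90XX → F_EXX = 90 ksi.
Effective throat (given) t_e = 0.625 in.
A_we = 0.625 × 14.5 = 9.062 in².
F_nw = 0.6 F_EXX = 54 ksi.
φR_n = 0.75 × 54 × 9.062 = 367 kip.

φR_n ≈ 367 kip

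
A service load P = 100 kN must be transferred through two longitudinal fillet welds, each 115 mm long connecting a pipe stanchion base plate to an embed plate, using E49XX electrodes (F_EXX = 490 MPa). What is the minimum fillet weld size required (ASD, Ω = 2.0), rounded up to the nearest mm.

w = 5 mm

Total weld length L = 230 mm.
Required throat t_e = P × Ω / (0.6 F_EXX × L) = 100 × 2.0 / (0.6 × 490 × 230 × 10⁻³) = 2.958 mm.
Required leg w = t_e / 0.707 = 4.183 mm → use 5 mm.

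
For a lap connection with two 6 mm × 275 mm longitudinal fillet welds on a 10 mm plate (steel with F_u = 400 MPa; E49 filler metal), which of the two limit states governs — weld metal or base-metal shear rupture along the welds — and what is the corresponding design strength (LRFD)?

E49XX → F_EXX = 490 MPa.
t_e = 0.707 × 6 = 4.242 mm; L = 550 mm.
Weld metal: φR_n = 0.75 × 0.6 × 490 × 4.242 × 550 × 10⁻³ = 514.4 kN.
Base metal (shear rupture): φR_n = 0.75 × 0.6 × 400 × 10 × 550 × 10⁻³ = 990 kN.
Governing: weld metal.

φR_n ≈ 514 kN (weld metal governs)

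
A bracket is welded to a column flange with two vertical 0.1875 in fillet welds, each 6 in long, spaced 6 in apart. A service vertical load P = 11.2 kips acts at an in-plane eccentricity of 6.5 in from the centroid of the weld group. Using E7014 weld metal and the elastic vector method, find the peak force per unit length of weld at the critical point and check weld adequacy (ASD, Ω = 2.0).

E70XX → F_EXX = 70 ksi.
Total weld length L_w = 12 in. Treat welds as unit-width lines.
Polar moment about centroid: J = 2[d³/12 + d(b/2)²] = 2[6³/12 + 6×3²] = 144 in³.
Direct shear f_v = P/L_w = 11.2 / 12 = 0.9333 kip/in (vertical).
Torsion M = P·e = 11.2 × 6.5 = 72.8 kip·in.
Critical point at (x, y) = (3, 3) from centroid. f_tx = M·y/J = 1.517 kip/in; f_ty = M·x/J = 1.517 kip/in.
Resultant f_max = √[f_tx² + (f_v + f_ty)²] = √[1.517² + (0.9333 + 1.517)²] = 2.881 kip/in.
Capacity per unit length: r_n/Ω = (1/2.0) × 0.6 × 70 × (0.707 × 0.1875) = 2.784 kip/in.
2.881 > 2.784 → NOT adequate.

f_max ≈ 2.88 kip/in; NOT adequate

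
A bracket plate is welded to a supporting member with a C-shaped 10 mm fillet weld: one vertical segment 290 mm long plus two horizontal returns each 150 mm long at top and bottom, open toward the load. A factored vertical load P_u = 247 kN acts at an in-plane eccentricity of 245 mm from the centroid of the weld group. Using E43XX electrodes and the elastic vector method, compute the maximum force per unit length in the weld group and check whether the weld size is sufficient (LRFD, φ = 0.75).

E43XX → F_EXX = 430 MPa.
Total weld length L_w = 590 mm. Treat welds as unit-width lines.
Centroid: x̄ = 2×150×75 / 590 = 38.14 mm from the vertical weld.
Polar moment about centroid: J = I_x + I_y = [290³/12 + 2×150×145²] + [290×38.14² + 2(150³/12 + 150×36.86²)] = 9732000 mm³.
Direct shear f_v = P/L_w = 247×10³ / 590 = 418.6 N/mm (vertical).
Torsion M = P·e = 247×10³ × 245 = 60515000 N·mm.
Critical point at (x, y) = (111.9, 145) from centroid. f_tx = M·y/J = 901.6 N/mm; f_ty = M·x/J = 695.6 N/mm.
Resultant f_max = √[f_tx² + (f_v + f_ty)²] = √[901.6² + (418.6 + 695.6)²] = 1433 N/mm.
Capacity per unit length: φr_n = 0.75 × 0.6 × 430 × (0.707 × 10) = 1368 N/mm.
1433 > 1368 → NOT adequate.

f_max ≈ 1430 N/mm; NOT adequate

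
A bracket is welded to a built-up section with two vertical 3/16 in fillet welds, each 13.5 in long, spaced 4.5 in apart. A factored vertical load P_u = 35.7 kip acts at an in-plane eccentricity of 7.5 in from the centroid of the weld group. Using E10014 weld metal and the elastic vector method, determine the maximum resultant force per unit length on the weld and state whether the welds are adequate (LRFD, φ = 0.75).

E100XX → F_EXX = 100 ksi.
Total weld length L_w = 27 in. Treat welds as unit-width lines.
Polar moment about centroid: J = 2[d³/12 + d(b/2)²] = 2[13.5³/12 + 13.5×2.25²] = 546.8 in³.
Direct shear f_v = P/L_w = 35.7 / 27 = 1.322 kip/in (vertical).
Torsion M = P·e = 35.7 × 7.5 = 267.75 kip·in.
Critical point at (x, y) = (2.25, 6.75) from centroid. f_tx = M·y/J = 3.306 kip/in; f_ty = M·x/J = 1.102 kip/in.
Resultant f_max = √[f_tx² + (f_v + f_ty)²] = √[3.306² + (1.322 + 1.102)²] = 4.099 kip/in.
Capacity per unit length: φr_n = 0.75 × 0.6 × 100 × (0.707 × 0.1875) = 5.965 kip/in.
4.099 ≤ 5.965 → adequate.

f_max ≈ 4.1 kip/in; adequate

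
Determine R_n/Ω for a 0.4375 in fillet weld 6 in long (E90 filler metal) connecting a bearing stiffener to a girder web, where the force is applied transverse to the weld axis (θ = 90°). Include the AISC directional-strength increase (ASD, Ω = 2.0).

E90XX → F_EXX = 90 ksi.
t_e = 0.707 × 0.4375 = 0.3093 in; A_we = 0.3093 × 6 = 1.856 in².
Directional factor: 1.0 + 0.5 sin^1.5(90°) = 1.5.
F_nw = 0.6 × 90 × 1.5 = 81 ksi.
R_n/Ω = (81 × 1.856) / 2.0 = 75.16 kip.

R_n/Ω ≈ 75.2 kip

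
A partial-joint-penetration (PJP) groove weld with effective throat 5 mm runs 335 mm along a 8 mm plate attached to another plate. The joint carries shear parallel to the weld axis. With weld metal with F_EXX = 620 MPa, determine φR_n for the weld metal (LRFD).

Effective throat (given) t_e = 5 mm.
A_we = 5 × 335 = 1675 mm².
F_nw = 0.6 F_EXX = 372 MPa.
φR_n = 0.75 × 372 × 1675 × 10⁻³ = 467.3 kN.

φR_n ≈ 467 kN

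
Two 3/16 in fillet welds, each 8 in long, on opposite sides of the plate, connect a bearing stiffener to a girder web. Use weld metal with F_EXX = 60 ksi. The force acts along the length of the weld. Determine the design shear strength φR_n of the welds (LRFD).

Effective throat t_e = 0.707 × 0.1875 = 0.1326 in.
Total length L = 16 in; A_we = 0.1326 × 16 = 2.121 in².
F_nw = 0.6 F_EXX = 0.6 × 60 = 36 ksi.
φR_n = 0.75 × 36 × 2.121 = 57.27 kips.

φR_n ≈ 57.3 kips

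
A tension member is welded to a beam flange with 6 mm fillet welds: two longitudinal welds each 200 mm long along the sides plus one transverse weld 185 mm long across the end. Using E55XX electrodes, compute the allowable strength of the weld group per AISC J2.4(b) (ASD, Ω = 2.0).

R_n/Ω ≈ 432 kN

E55XX → F_EXX = 550 MPa.
t_e = 0.707 × 6 = 4.242 mm.
R_nwl = 0.6 × 550 × 4.242 × 400 × 10⁻³ = 559.9 kN (longitudinal, 2 welds).
R_nwt = 0.6 × 550 × 4.242 × 185 × 10⁻³ = 259 kN (transverse, base value).
(i) R_nwl + R_nwt = 818.9 kN; (ii) 0.85 R_nwl + 1.5 R_nwt = 864.4 kN.
R_n = max = 864.4 kN [governs: (ii)]; R_n/Ω = 432.2 kN.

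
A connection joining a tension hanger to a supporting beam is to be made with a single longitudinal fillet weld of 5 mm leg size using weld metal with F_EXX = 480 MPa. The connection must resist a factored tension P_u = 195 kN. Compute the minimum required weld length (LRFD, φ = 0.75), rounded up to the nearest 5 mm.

L = 260 mm

Throat t_e = 0.707 × 5 = 3.535 mm.
φr_n = 0.75 × 0.6 × 480 × 3.535 × 10⁻³ = 0.7636 kN/mm.
L_req = P_u / φr_n = 195 / 0.7636 = 255.4 mm total.
Round up → use L = 260 mm.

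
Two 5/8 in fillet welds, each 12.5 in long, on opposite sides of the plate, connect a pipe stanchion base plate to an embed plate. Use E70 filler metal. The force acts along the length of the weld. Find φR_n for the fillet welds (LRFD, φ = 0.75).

E70XX → F_EXX = 70 ksi.
Effective throat t_e = 0.707 × 0.625 = 0.4419 in.
Total length L = 25 in; A_we = 0.4419 × 25 = 11.05 in².
F_nw = 0.6 F_EXX = 0.6 × 70 = 42 ksi.
φR_n = 0.75 × 42 × 11.05 = 348 kips.

φR_n ≈ 348 kips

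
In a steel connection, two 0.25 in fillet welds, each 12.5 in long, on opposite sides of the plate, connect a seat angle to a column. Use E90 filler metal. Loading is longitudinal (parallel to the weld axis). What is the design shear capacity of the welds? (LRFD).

E90XX → F_EXX = 90 ksi.
Effective throat t_e = 0.707 × 0.25 = 0.1767 in.
Total length L = 25 in; A_we = 0.1767 × 25 = 4.419 in².
F_nw = 0.6 F_EXX = 0.6 × 90 = 54 ksi.
φR_n = 0.75 × 54 × 4.419 = 179 kips.

φR_n ≈ 179 kips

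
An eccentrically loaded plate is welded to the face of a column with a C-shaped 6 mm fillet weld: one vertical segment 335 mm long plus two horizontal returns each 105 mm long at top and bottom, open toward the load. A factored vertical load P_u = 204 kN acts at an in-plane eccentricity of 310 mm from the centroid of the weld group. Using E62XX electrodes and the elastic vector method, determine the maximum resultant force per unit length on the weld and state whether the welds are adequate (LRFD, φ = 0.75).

E62XX → F_EXX = 620 MPa.
Total weld length L_w = 545 mm. Treat welds as unit-width lines.
Centroid: x̄ = 2×105×52.5 / 545 = 20.23 mm from the vertical weld.
Polar moment about centroid: J = I_x + I_y = [335³/12 + 2×105×167.5²] + [335×20.23² + 2(105³/12 + 105×32.27²)] = 9573000 mm³.
Direct shear f_v = P/L_w = 204×10³ / 545 = 374.3 N/mm (vertical).
Torsion M = P·e = 204×10³ × 310 = 63240000 N·mm.
Critical point at (x, y) = (84.77, 167.5) from centroid. f_tx = M·y/J = 1106 N/mm; f_ty = M·x/J = 560 N/mm.
Resultant f_max = √[f_tx² + (f_v + f_ty)²] = √[1106² + (374.3 + 560)²] = 1448 N/mm.
Capacity per unit length: φr_n = 0.75 × 0.6 × 620 × (0.707 × 6) = 1184 N/mm.
1448 > 1184 → NOT adequate.

f_max ≈ 1450 N/mm; NOT adequate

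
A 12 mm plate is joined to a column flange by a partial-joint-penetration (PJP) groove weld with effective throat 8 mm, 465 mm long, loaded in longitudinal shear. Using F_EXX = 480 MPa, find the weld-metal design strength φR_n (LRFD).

Effective throat (given) t_e = 8 mm.
A_we = 8 × 465 = 3720 mm².
F_nw = 0.6 F_EXX = 288 MPa.
φR_n = 0.75 × 288 × 3720 × 10⁻³ = 803.5 kN.

φR_n ≈ 804 kN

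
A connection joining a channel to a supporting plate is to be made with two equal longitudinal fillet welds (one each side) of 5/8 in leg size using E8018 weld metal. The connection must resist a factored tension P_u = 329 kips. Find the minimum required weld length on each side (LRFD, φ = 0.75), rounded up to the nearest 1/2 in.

L = 10.5 in on each side

E80XX → F_EXX = 80 ksi.
Throat t_e = 0.707 × 0.625 = 0.4419 in.
φr_n = 0.75 × 0.6 × 80 × 0.4419 = 15.91 kips/in.
L_req = P_u / φr_n = 329 / 15.91 = 20.68 in total.
Per side: 20.68 / 2 = 10.34 in.
Round up → use L = 10.5 in on each side.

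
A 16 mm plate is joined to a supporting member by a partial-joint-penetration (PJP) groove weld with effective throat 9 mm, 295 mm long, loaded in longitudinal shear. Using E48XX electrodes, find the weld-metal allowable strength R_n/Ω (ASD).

E48XX → F_EXX = 480 MPa.
Effective throat (given) t_e = 9 mm.
A_we = 9 × 295 = 2655 mm².
F_nw = 0.6 F_EXX = 288 MPa.
R_n/Ω = (288 × 2655) / 2.0 × 10⁻³ = 382.3 kN.

R_n/Ω ≈ 382 kN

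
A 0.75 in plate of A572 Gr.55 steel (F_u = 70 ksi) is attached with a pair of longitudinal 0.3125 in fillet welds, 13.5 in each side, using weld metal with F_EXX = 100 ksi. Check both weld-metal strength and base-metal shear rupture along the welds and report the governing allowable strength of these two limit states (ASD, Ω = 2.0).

t_e = 0.707 × 0.3125 = 0.2209 in; L = 27 in.
Weld metal: R_n/Ω = (1/2.0) × 0.6 × 100 × 0.2209 × 27 = 179 kip.
Base metal (shear rupture): R_n/Ω = (1/2.0) × 0.6 × 70 × 0.75 × 27 = 425.2 kip.
Governing: weld metal.

R_n/Ω ≈ 179 kip (weld metal governs)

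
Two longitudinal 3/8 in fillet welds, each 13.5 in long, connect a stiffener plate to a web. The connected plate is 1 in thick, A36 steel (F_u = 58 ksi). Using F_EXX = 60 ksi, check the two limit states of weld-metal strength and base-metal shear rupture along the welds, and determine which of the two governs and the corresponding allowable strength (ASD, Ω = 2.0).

R_n/Ω ≈ 129 kip (weld metal governs)

t_e = 0.707 × 0.375 = 0.2651 in; L = 27 in.
Weld metal: R_n/Ω = (1/2.0) × 0.6 × 60 × 0.2651 × 27 = 128.9 kip.
Base metal (shear rupture): R_n/Ω = (1/2.0) × 0.6 × 58 × 1 × 27 = 469.8 kip.
Governing: weld metal.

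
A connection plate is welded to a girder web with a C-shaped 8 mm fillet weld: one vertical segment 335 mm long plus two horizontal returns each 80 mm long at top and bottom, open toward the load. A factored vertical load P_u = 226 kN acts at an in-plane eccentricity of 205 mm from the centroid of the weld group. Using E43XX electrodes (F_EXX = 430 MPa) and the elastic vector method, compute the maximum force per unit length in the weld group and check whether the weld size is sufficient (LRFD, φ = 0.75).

f_max ≈ 1300 N/mm; NOT adequate

Total weld length L_w = 495 mm. Treat welds as unit-width lines.
Centroid: x̄ = 2×80×40 / 495 = 12.93 mm from the vertical weld.
Polar moment about centroid: J = I_x + I_y = [335³/12 + 2×80×167.5²] + [335×12.93² + 2(80³/12 + 80×27.07²)] = 7881000 mm³.
Direct shear f_v = P/L_w = 226×10³ / 495 = 456.6 N/mm (vertical).
Torsion M = P·e = 226×10³ × 205 = 46330000 N·mm.
Critical point at (x, y) = (67.07, 167.5) from centroid. f_tx = M·y/J = 984.7 N/mm; f_ty = M·x/J = 394.3 N/mm.
Resultant f_max = √[f_tx² + (f_v + f_ty)²] = √[984.7² + (456.6 + 394.3)²] = 1301 N/mm.
Capacity per unit length: φr_n = 0.75 × 0.6 × 430 × (0.707 × 8) = 1094 N/mm.
1301 > 1094 → NOT adequate.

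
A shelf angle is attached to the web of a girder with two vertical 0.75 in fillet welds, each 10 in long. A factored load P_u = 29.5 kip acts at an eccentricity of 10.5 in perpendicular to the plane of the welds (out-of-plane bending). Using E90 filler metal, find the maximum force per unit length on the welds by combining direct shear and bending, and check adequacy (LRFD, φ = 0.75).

f_max ≈ 9.41 kip/in; adequate

E90XX → F_EXX = 90 ksi.
L_w = 2 × 10 = 20 in; section modulus (unit throat) S = 2 × L²/6 = 33.33 in².
Direct shear f_v = P/L_w = 29.5/20 = 1.475 kip/in.
Moment M = P × e = 29.5 × 10.5 = 309.75 kip·in; bending f_b = M/S = 9.292 kip/in.
f_max = √(f_v² + f_b²) = √(1.475² + 9.292²) = 9.409 kip/in.
φr_n = 0.75 × 0.6 × 90 × (0.707 × 0.75) = 21.48 kip/in → adequate.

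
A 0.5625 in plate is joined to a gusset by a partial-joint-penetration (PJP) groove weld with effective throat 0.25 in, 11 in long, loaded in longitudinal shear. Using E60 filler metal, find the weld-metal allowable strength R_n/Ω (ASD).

R_n/Ω ≈ 49.5 kips

E60XX → F_EXX = 60 ksi.
Effective throat (given) t_e = 0.25 in.
A_we = 0.25 × 11 = 2.75 in².
F_nw = 0.6 F_EXX = 36 ksi.
R_n/Ω = (36 × 2.75) / 2.0 = 49.5 kips.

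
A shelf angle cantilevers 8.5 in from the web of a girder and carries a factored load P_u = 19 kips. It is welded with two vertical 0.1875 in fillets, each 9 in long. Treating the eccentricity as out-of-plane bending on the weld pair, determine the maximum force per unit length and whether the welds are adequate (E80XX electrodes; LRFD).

E80XX → F_EXX = 80 ksi.
L_w = 2 × 9 = 18 in; section modulus (unit throat) S = 2 × L²/6 = 27 in².
Direct shear f_v = P/L_w = 19/18 = 1.056 kip/in.
Moment M = P × e = 19 × 8.5 = 161.5 kip·in; bending f_b = M/S = 5.981 kip/in.
f_max = √(f_v² + f_b²) = √(1.056² + 5.981²) = 6.074 kip/in.
φr_n = 0.75 × 0.6 × 80 × (0.707 × 0.1875) = 4.772 kip/in → NOT adequate.

f_max ≈ 6.07 kip/in; NOT adequate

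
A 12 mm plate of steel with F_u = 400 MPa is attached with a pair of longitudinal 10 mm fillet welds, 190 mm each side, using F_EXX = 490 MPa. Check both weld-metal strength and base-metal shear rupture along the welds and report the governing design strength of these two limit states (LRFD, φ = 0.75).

t_e = 0.707 × 10 = 7.07 mm; L = 380 mm.
Weld metal: φR_n = 0.75 × 0.6 × 490 × 7.07 × 380 × 10⁻³ = 592.4 kN.
Base metal (shear rupture): φR_n = 0.75 × 0.6 × 400 × 12 × 380 × 10⁻³ = 820.8 kN.
Governing: weld metal.

φR_n ≈ 592 kN (weld metal governs)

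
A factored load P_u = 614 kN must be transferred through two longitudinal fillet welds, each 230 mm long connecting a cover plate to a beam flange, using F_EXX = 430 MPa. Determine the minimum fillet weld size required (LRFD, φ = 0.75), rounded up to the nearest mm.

w = 10 mm

Total weld length L = 460 mm.
Required throat t_e = P_u / (φ × 0.6 F_EXX × L) = 614 / (0.75 × 0.6 × 430 × 460 × 10⁻³) = 6.898 mm.
Required leg w = t_e / 0.707 = 9.757 mm → use 10 mm.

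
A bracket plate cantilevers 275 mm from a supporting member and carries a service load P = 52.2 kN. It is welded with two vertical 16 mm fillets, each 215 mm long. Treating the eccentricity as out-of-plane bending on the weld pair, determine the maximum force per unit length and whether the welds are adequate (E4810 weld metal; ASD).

f_max ≈ 940 N/mm; adequate

E48XX → F_EXX = 480 MPa.
L_w = 2 × 215 = 430 mm; section modulus (unit throat) S = 2 × L²/6 = 15410 mm².
Direct shear f_v = P/L_w = 52.2×10³/430 = 121.4 N/mm.
Moment M = P × e = 52.2×10³ × 275 = 14355000 N·mm; bending f_b = M/S = 931.6 N/mm.
f_max = √(f_v² + f_b²) = √(121.4² + 931.6²) = 939.5 N/mm.
r_n/Ω = (1/2.0) × 0.6 × 480 × (0.707 × 16) = 1629 N/mm → adequate.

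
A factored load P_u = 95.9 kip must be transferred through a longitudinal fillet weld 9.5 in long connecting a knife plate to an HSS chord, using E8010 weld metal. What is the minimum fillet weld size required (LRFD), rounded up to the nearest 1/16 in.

E80XX → F_EXX = 80 ksi.
Total weld length L = 9.5 in.
Required throat t_e = P_u / (φ × 0.6 F_EXX × L) = 95.9 / (0.75 × 0.6 × 80 × 9.5) = 0.2804 in.
Required leg w = t_e / 0.707 = 0.3966 in → use 7/16 in.

w = 7/16 in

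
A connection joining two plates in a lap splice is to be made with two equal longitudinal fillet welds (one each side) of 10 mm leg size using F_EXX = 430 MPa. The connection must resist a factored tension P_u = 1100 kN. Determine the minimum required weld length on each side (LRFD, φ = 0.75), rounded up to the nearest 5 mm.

Throat t_e = 0.707 × 10 = 7.07 mm.
φr_n = 0.75 × 0.6 × 430 × 7.07 × 10⁻³ = 1.368 kN/mm.
L_req = P_u / φr_n = 1100 / 1.368 = 804.1 mm total.
Per side: 804.1 / 2 = 402 mm.
Round up → use L = 405 mm on each side.

L = 405 mm on each side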